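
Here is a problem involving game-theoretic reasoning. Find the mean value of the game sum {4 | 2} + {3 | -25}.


G1 = {4 | 2}, G2 = {3 | -25}
Each is a switch {a | b} with numbers a > b; its mean value is (a + b)/2, and mean value is additive over game sums: m(G1 + G2) = m(G1) + m(G2).
Mean of G1 = (4 + (2))/2 = 6/2 = 3
Mean of G2 = (3 + (-25))/2 = -22/2 = -11
Mean of G1 + G2 = 3 + -11 = -8

-8


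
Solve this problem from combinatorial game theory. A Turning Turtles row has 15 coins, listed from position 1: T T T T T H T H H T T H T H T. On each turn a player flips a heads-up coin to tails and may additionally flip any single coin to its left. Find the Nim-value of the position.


Coins: T T T T T H T H H T T H T H T
Key fact: a single head at position k behaves exactly like a Nim heap of size k (turning it to T and optionally flipping a coin at j < k corresponds to moving the heap from k to j, or to 0), and heads combine as a disjunctive sum (two heads at the same place would cancel, matching j XOR j = 0). So the Nim-value is the XOR of the 1-indexed positions of the heads.
Face-up positions (1-indexed): [6, 8, 9, 12, 14]
XOR 0 with 6: 0 XOR 6 = 6
XOR 6 with 8: 6 XOR 8 = 14
XOR 14 with 9: 14 XOR 9 = 7
XOR 7 with 12: 7 XOR 12 = 11
XOR 11 with 14: 11 XOR 14 = 5
Nim-value = 5

5


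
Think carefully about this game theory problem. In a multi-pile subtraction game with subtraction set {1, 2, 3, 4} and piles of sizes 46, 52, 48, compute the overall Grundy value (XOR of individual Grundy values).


Subtraction set: {1, 2, 3, 4}
For this subtraction set, G(n) = n mod 5 (period = max + 1 = 5).
Pile 1 (size 46): G(46) = 46 mod 5 = 1
Pile 2 (size 52): G(52) = 52 mod 5 = 2
Pile 3 (size 48): G(48) = 48 mod 5 = 3
Total Grundy value = XOR of all: 1 XOR 2 XOR 3 = 0

0


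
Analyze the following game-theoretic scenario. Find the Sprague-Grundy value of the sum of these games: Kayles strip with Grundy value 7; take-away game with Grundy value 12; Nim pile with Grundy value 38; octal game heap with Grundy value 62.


By the Sprague-Grundy theorem, the Grundy value of a sum of games is the XOR of individual Grundy values.
Kayles strip: Grundy value = 7. Running XOR: 0 XOR 7 = 7
take-away game: Grundy value = 12. Running XOR: 7 XOR 12 = 11
Nim pile: Grundy value = 38. Running XOR: 11 XOR 38 = 45
octal game heap: Grundy value = 62. Running XOR: 45 XOR 62 = 19
The combined Grundy value is 19.

19


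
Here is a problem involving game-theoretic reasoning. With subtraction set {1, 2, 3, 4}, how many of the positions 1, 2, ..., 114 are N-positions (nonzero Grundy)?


Subtraction set S = {1, 2, 3, 4}, so G(n) = n mod 5.
G(n) = 0 when n is a multiple of 5.
Multiples of 5 in [1, 114]: 22
N-positions (nonzero Grundy) = 114 - 22 = 92

92


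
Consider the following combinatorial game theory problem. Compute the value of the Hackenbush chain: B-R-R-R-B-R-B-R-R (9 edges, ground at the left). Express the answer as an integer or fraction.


Edges (from ground): B-R-R-R-B-R-B-R-R
By Berlekamp's sign-expansion rule, a Blue-Red Hackenbush stalk has the value of the surreal number whose sign sequence is the edge sequence with B -> + and R -> -.
Sign sequence: +---+-+--
Trace the sign expansion in the surreal number tree, starting from 0:
Edge 1: B (sign +) -> bounds (0, +inf), value = 1
Edge 2: R (sign -) -> bounds (0, 1), value = 1/2
Edge 3: R (sign -) -> bounds (0, 1/2), value = 1/4
Edge 4: R (sign -) -> bounds (0, 1/4), value = 1/8
Edge 5: B (sign +) -> bounds (1/8, 1/4), value = 3/16
Edge 6: R (sign -) -> bounds (1/8, 3/16), value = 5/32
Edge 7: B (sign +) -> bounds (5/32, 3/16), value = 11/64
Edge 8: R (sign -) -> bounds (5/32, 11/64), value = 21/128
Edge 9: R (sign -) -> bounds (5/32, 21/128), value = 41/256
Game value = 41/256

41/256


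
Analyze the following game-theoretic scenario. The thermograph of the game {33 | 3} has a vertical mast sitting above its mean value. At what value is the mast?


Game = {33 | 3}, a switch {a | b} with numbers a > b.
Its thermograph has left wall a - t and right wall b + t, which meet at t = (a - b)/2, where both equal (a + b)/2. So the mast (mean value) is at (a + b)/2.
Mean = (33 + (3))/2 = 36/2 = 18

18


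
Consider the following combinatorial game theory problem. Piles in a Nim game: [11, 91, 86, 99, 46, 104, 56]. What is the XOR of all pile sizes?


We need the XOR (exclusive or) of all pile sizes.
After XOR-ing pile 1 (size 11): 0 XOR 11 = 11
After XOR-ing pile 2 (size 91): 11 XOR 91 = 80
After XOR-ing pile 3 (size 86): 80 XOR 86 = 6
After XOR-ing pile 4 (size 99): 6 XOR 99 = 101
After XOR-ing pile 5 (size 46): 101 XOR 46 = 75
After XOR-ing pile 6 (size 104): 75 XOR 104 = 35
After XOR-ing pile 7 (size 56): 35 XOR 56 = 27
The Nim-value of this position is 27.

27


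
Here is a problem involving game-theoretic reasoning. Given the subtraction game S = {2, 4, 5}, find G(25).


The subtraction set is S = {2, 4, 5}.
G(k) = mex{ G(k - s) : s in S, s <= k }. We compute iteratively: G(0) = 0.
G(1) = mex({}) = 0
G(2) = mex({0}) = 1
G(3) = mex({0}) = 1
G(4) = mex({0, 1}) = 2
G(5) = mex({0, 1}) = 2
G(6) = mex({0, 1, 2}) = 3
G(7) = mex({1, 2}) = 0
G(8) = mex({1, 2, 3}) = 0
G(9) = mex({0, 2}) = 1
G(10) = mex({0, 2, 3}) = 1
G(11) = mex({0, 1, 3}) = 2
Observe that G(7)..G(11) = 0, 0, 1, 1, 2 repeats G(0)..G(4) = 0, 0, 1, 1, 2.
For k >= max(S) = 5, G(k) is determined by the previous 5 values G(k-5)..G(k-1); a window of 5 consecutive values has recurred shifted by 7, so by induction G(k + 7) = G(k) for all k >= 0: the sequence is periodic from the start with period 7.
One period: G(0..6) = 0, 0, 1, 1, 2, 2, 3.
25 mod 7 = 4, so G(25) = G(4) = 2.

2


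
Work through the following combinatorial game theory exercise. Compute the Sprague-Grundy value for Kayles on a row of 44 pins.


Kayles: a move removes 1 or 2 adjacent pins from a contiguous row.
Removing pins from a row of k leaves two independent rows (a, b) with a + b = k - 1 (one pin) or a + b = k - 2 (two pins); an end removal gives a = 0.
By Sprague-Grundy, G(k) = mex{ G(a) XOR G(b) } over all these splits. G(0) = 0.
G(1): splits (0,0):0^0=0 -> mex({0}) = 1
G(2): splits (0,1):0^1=1 (0,0):0^0=0 -> mex({0, 1}) = 2
G(3): splits (0,2):0^2=2 (1,1):1^1=0 (0,1):0^1=1 -> mex({0, 1, 2}) = 3
G(4): splits (0,3):0^3=3 (1,2):1^2=3 (0,2):0^2=2 (1,1):1^1=0 -> mex({0, 2, 3}) = 1
G(5): splits (0,4):0^1=1 (1,3):1^3=2 (2,2):2^2=0 (0,3):0^3=3 (1,2):1^2=3 -> mex({0, 1, 2, 3}) = 4
G(6) = mex({0, 1, 2, 4}) = 3
G(7) = mex({0, 1, 3, 4, 5}) = 2
G(8) = mex({0, 2, 3, 5, 6}) = 1
G(9) = mex({0, 1, 2, 3, 6, 7}) = 4
G(10) = mex({0, 1, 3, 4, 5, 7}) = 2
G(11) = mex({0, 1, 2, 3, 4, 5}) = 6
G(12) = mex({0, 1, 2, 3, 5, 6, 7}) = 4
G(13) = mex({0, 2, 3, 4, 6, 7}) = 1
G(14) = mex({0, 1, 4, 5, 6, 7}) = 2
G(15) = mex({0, 1, 2, 3, 4, 5, 6}) = 7
G(16) = mex({0, 2, 3, 5, 6, 7}) = 1
G(17) = mex({0, 1, 2, 3, 5, 6, 7}) = 4
G(18) = mex({0, 1, 2, 4, 5, 6}) = 3
G(19) = mex({0, 1, 3, 4, 5, 7}) = 2
G(20) = mex({0, 2, 3, 4, 5, 6, 7}) = 1
G(21) = mex({0, 1, 2, 3, 5, 6, 7}) = 4
G(22) = mex({0, 1, 2, 3, 4, 5, 7}) = 6
G(23) = mex({0, 1, 2, 3, 4, 5, 6}) = 7
G(24) = mex({0, 1, 2, 3, 5, 6, 7}) = 4
G(25) = mex({0, 2, 3, 4, 6, 7}) = 1
G(26) = mex({0, 1, 3, 4, 5, 6, 7}) = 2
G(27) = mex({0, 1, 2, 3, 4, 5, 6, 7}) = 8
G(28) = mex({0, 1, 2, 3, 4, 6, 7, 8}) = 5
G(29) = mex({0, 1, 2, 3, 5, 6, 7, 8, 9}) = 4
G(30) = mex({0, 1, 2, 3, 4, 5, 6, 9, 10}) = 7
G(31) = mex({0, 1, 3, 4, 5, 7, 10, 11}) = 2
G(32) = mex({0, 2, 3, 4, 5, 6, 7, 9, 11}) = 1
G(33) = mex({0, 1, 2, 3, 4, 5, 6, 7, 9, 12}) = 8
G(34) = mex({0, 1, 2, 3, 4, 5, 7, 8, 11, 12}) = 6
G(35) = mex({0, 1, 2, 3, 4, 5, 6, 8, 9, 10, 11}) = 7
G(36) = mex({0, 1, 2, 3, 5, 6, 7, 9, 10}) = 4
G(37) = mex({0, 2, 3, 4, 6, 7, 9, 10, 11, 12}) = 1
G(38) = mex({0, 1, 3, 4, 5, 6, 7, 9, 10, 11, 12}) = 2
G(39) = mex({0, 1, 2, 4, 5, 6, 7, 9, 10, 12, 14}) = 3
G(40) = mex({0, 2, 3, 4, 6, 7, 11, 12, 14}) = 1
G(41) = mex({0, 1, 2, 3, 5, 6, 7, 9, 10, 11, 12}) = 4
G(42) = mex({0, 1, 2, 3, 4, 5, 6, 9, 10}) = 7
G(43) = mex({0, 1, 3, 4, 5, 7, 9, 10, 12, 15}) = 2
G(44) = mex({0, 2, 3, 4, 5, 6, 7, 9, 10, 12, 15}) = 1
Therefore G(44) = 1.

1


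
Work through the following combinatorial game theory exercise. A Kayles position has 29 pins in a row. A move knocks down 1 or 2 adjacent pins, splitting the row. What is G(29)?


Kayles: a move removes 1 or 2 adjacent pins from a contiguous row.
Removing pins from a row of k leaves two independent rows (a, b) with a + b = k - 1 (one pin) or a + b = k - 2 (two pins); an end removal gives a = 0.
By Sprague-Grundy, G(k) = mex{ G(a) XOR G(b) } over all these splits. G(0) = 0.
G(1): splits (0,0):0^0=0 -> mex({0}) = 1
G(2): splits (0,1):0^1=1 (0,0):0^0=0 -> mex({0, 1}) = 2
G(3): splits (0,2):0^2=2 (1,1):1^1=0 (0,1):0^1=1 -> mex({0, 1, 2}) = 3
G(4): splits (0,3):0^3=3 (1,2):1^2=3 (0,2):0^2=2 (1,1):1^1=0 -> mex({0, 2, 3}) = 1
G(5): splits (0,4):0^1=1 (1,3):1^3=2 (2,2):2^2=0 (0,3):0^3=3 (1,2):1^2=3 -> mex({0, 1, 2, 3}) = 4
G(6) = mex({0, 1, 2, 4}) = 3
G(7) = mex({0, 1, 3, 4, 5}) = 2
G(8) = mex({0, 2, 3, 5, 6}) = 1
G(9) = mex({0, 1, 2, 3, 6, 7}) = 4
G(10) = mex({0, 1, 3, 4, 5, 7}) = 2
G(11) = mex({0, 1, 2, 3, 4, 5}) = 6
G(12) = mex({0, 1, 2, 3, 5, 6, 7}) = 4
G(13) = mex({0, 2, 3, 4, 6, 7}) = 1
G(14) = mex({0, 1, 4, 5, 6, 7}) = 2
G(15) = mex({0, 1, 2, 3, 4, 5, 6}) = 7
G(16) = mex({0, 2, 3, 5, 6, 7}) = 1
G(17) = mex({0, 1, 2, 3, 5, 6, 7}) = 4
G(18) = mex({0, 1, 2, 4, 5, 6}) = 3
G(19) = mex({0, 1, 3, 4, 5, 7}) = 2
G(20) = mex({0, 2, 3, 4, 5, 6, 7}) = 1
G(21) = mex({0, 1, 2, 3, 5, 6, 7}) = 4
G(22) = mex({0, 1, 2, 3, 4, 5, 7}) = 6
G(23) = mex({0, 1, 2, 3, 4, 5, 6}) = 7
G(24) = mex({0, 1, 2, 3, 5, 6, 7}) = 4
G(25) = mex({0, 2, 3, 4, 6, 7}) = 1
G(26) = mex({0, 1, 3, 4, 5, 6, 7}) = 2
G(27) = mex({0, 1, 2, 3, 4, 5, 6, 7}) = 8
G(28) = mex({0, 1, 2, 3, 4, 6, 7, 8}) = 5
G(29) = mex({0, 1, 2, 3, 5, 6, 7, 8, 9}) = 4
Therefore G(29) = 4.

4


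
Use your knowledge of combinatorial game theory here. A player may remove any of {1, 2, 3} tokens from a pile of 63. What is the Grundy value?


The subtraction set is S = {1, 2, 3}.
G(k) = mex{ G(k - s) : s in S, s <= k }. We compute iteratively: G(0) = 0.
G(1) = mex({0}) = 1
G(2) = mex({0, 1}) = 2
G(3) = mex({0, 1, 2}) = 3
G(4) = mex({1, 2, 3}) = 0
G(5) = mex({0, 2, 3}) = 1
G(6) = mex({0, 1, 3}) = 2
Observe that G(4)..G(6) = 0, 1, 2 repeats G(0)..G(2) = 0, 1, 2.
For k >= max(S) = 3, G(k) is determined by the previous 3 values G(k-3)..G(k-1); a window of 3 consecutive values has recurred shifted by 4, so by induction G(k + 4) = G(k) for all k >= 0: the sequence is periodic from the start with period 4.
One period: G(0..3) = 0, 1, 2, 3.
63 mod 4 = 3, so G(63) = G(3) = 3.

3


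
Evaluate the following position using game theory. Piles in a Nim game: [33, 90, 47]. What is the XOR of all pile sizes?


We need the XOR (exclusive or) of all pile sizes.
After XOR-ing pile 1 (size 33): 0 XOR 33 = 33
After XOR-ing pile 2 (size 90): 33 XOR 90 = 123
After XOR-ing pile 3 (size 47): 123 XOR 47 = 84
The Nim-value of this position is 84.

84


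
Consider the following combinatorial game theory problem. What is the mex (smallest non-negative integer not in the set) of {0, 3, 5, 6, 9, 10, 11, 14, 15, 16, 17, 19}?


Set = {0, 3, 5, 6, 9, 10, 11, 14, 15, 16, 17, 19}
0 is in the set.
1 is NOT in the set. This is the mex.
mex = 1

1


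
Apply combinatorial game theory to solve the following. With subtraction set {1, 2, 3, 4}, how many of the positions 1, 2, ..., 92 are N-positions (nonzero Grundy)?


Subtraction set S = {1, 2, 3, 4}, so G(n) = n mod 5.
G(n) = 0 when n is a multiple of 5.
Multiples of 5 in [1, 92]: 18
N-positions (nonzero Grundy) = 92 - 18 = 74

74


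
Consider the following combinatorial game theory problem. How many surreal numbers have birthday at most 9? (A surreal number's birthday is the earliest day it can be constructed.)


Day 0: {|} = 0 is born. Count = 1.
Day n: the number of surreal numbers born by day n is 2^(n+1) - 1.
By day 0: 2^1 - 1 = 1
By day 1: 2^2 - 1 = 3
By day 2: 2^3 - 1 = 7
By day 3: 2^4 - 1 = 15
By day 4: 2^5 - 1 = 31
By day 5: 2^6 - 1 = 63
By day 6: 2^7 - 1 = 127
By day 7: 2^8 - 1 = 255
By day 8: 2^9 - 1 = 511
By day 9: 2^10 - 1 = 1023
By day 9: 1023 surreal numbers.

1023


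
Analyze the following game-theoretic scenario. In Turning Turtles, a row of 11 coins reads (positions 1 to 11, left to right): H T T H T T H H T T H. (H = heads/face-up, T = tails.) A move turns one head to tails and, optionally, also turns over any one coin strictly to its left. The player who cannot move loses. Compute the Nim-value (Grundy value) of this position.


Coins: H T T H T T H H T T H
Key fact: a single head at position k behaves exactly like a Nim heap of size k (turning it to T and optionally flipping a coin at j < k corresponds to moving the heap from k to j, or to 0), and heads combine as a disjunctive sum (two heads at the same place would cancel, matching j XOR j = 0). So the Nim-value is the XOR of the 1-indexed positions of the heads.
Face-up positions (1-indexed): [1, 4, 7, 8, 11]
XOR 0 with 1: 0 XOR 1 = 1
XOR 1 with 4: 1 XOR 4 = 5
XOR 5 with 7: 5 XOR 7 = 2
XOR 2 with 8: 2 XOR 8 = 10
XOR 10 with 11: 10 XOR 11 = 1
Nim-value = 1

1


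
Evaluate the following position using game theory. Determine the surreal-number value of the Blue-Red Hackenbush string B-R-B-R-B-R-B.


Edges (from ground): B-R-B-R-B-R-B
By Berlekamp's sign-expansion rule, a Blue-Red Hackenbush stalk has the value of the surreal number whose sign sequence is the edge sequence with B -> + and R -> -.
Sign sequence: +-+-+-+
Trace the sign expansion in the surreal number tree, starting from 0:
Edge 1: B (sign +) -> bounds (0, +inf), value = 1
Edge 2: R (sign -) -> bounds (0, 1), value = 1/2
Edge 3: B (sign +) -> bounds (1/2, 1), value = 3/4
Edge 4: R (sign -) -> bounds (1/2, 3/4), value = 5/8
Edge 5: B (sign +) -> bounds (5/8, 3/4), value = 11/16
Edge 6: R (sign -) -> bounds (5/8, 11/16), value = 21/32
Edge 7: B (sign +) -> bounds (21/32, 11/16), value = 43/64
Game value = 43/64

43/64


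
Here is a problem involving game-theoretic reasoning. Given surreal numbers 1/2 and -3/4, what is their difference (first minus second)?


x = 1/2, y = -3/4
Converting to common denominator: 4
x = 2/4, y = -3/4
x - y = 1/2 - -3/4 = 5/4

5/4


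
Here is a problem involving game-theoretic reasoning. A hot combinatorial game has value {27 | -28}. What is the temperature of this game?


The game is {27 | -28}, a switch {a | b} with numbers a > b.
Cooling {a | b} by t gives {a - t | b + t}, which stops being hot when a - t = b + t, i.e. at t = (a - b)/2. So the temperature of a switch is (a - b)/2.
Temperature = (Left option - Right option) / 2
= (27 - (-28)) / 2
= 55 / 2
= 55/2

55/2


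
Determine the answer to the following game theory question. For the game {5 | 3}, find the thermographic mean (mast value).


Game = {5 | 3}, a switch {a | b} with numbers a > b.
Its thermograph has left wall a - t and right wall b + t, which meet at t = (a - b)/2, where both equal (a + b)/2. So the mast (mean value) is at (a + b)/2.
Mean = (5 + (3))/2 = 8/2 = 4

4


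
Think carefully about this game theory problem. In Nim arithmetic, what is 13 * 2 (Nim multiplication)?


Nim multiplication is bilinear over XOR: (u XOR v) * w = (u*w) XOR (v*w).
So we split each operand into its bit components and XOR the pairwise Nim products.
13 = 1 + 4 + 8 (as XOR of powers of 2).
2 = 2 (as XOR of powers of 2).
Using the standard Nim-product table on single bits:
  2*2 = 3,   2*4 = 8,   2*8 = 12,
  4*4 = 6,   4*8 = 11,  8*8 = 13,
and  1*x = x (identity), k*l = l*k (commutative).
Pairwise Nim products:
  1 * 2 = 2
  4 * 2 = 8
  8 * 2 = 12
XOR them: 2 XOR 8 XOR 12 = 6.
Result: 13 * 2 = 6 (in Nim).

6


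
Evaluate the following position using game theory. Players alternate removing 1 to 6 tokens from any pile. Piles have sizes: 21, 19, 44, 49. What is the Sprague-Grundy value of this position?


Subtraction set: {1, 2, 3, 4, 5, 6}
For this subtraction set, G(n) = n mod 7 (period = max + 1 = 7).
Pile 1 (size 21): G(21) = 21 mod 7 = 0
Pile 2 (size 19): G(19) = 19 mod 7 = 5
Pile 3 (size 44): G(44) = 44 mod 7 = 2
Pile 4 (size 49): G(49) = 49 mod 7 = 0
Total Grundy value = XOR of all: 0 XOR 5 XOR 2 XOR 0 = 7

7


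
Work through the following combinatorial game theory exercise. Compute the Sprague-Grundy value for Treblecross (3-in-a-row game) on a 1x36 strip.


Treblecross: place X on empty cells; 3-in-a-row wins.
Playing within two cells of an existing X lets the opponent win at once, so sensible play treats the cells i-2..i+2 around each X as dead. The player left with no safe cell loses, so this is a normal-play take-away game on strips of safe cells.
Placing X at cell i (0-indexed) of a strip of k safe cells leaves independent strips of sizes max(0, i-2) and max(0, k-i-3). Hence G(k) = mex{ G(max(0,i-2)) XOR G(max(0,k-i-3)) : 0 <= i < k }, with G(0) = 0.
G(1): splits (0,0):0^0=0 -> mex({0}) = 1
G(2): splits (0,0):0^0=0 -> mex({0}) = 1
G(3): splits (0,0):0^0=0 -> mex({0}) = 1
G(4): splits (0,1):0^1=1 (0,0):0^0=0 -> mex({0, 1}) = 2
G(5): splits (0,2):0^1=1 (0,1):0^1=1 (0,0):0^0=0 -> mex({0, 1}) = 2
G(6) = mex({1}) = 0
G(7) = mex({0, 1, 2}) = 3
G(8) = mex({0, 1, 2}) = 3
G(9) = mex({0, 2}) = 1
G(10) = mex({0, 2, 3}) = 1
G(11) = mex({0, 3}) = 1
G(12) = mex({1, 3}) = 0
G(13) = mex({0, 1, 2, 3}) = 4
G(14) = mex({0, 1, 2}) = 3
G(15) = mex({0, 1, 2}) = 3
G(16) = mex({0, 1, 2, 4}) = 3
G(17) = mex({0, 1, 3, 4}) = 2
G(18) = mex({0, 1, 3, 4}) = 2
G(19) = mex({0, 1, 3, 5}) = 2
G(20) = mex({0, 1, 2, 3, 5}) = 4
G(21) = mex({0, 1, 2, 3, 5}) = 4
G(22) = mex({1, 2, 6}) = 0
G(23) = mex({0, 1, 2, 3, 4, 6}) = 5
G(24) = mex({0, 1, 2, 3, 4}) = 5
G(25) = mex({0, 1, 3, 4, 7}) = 2
G(26) = mex({0, 1, 3, 4, 5, 7}) = 2
G(27) = mex({0, 1, 3, 5}) = 2
G(28) = mex({0, 1, 2, 5}) = 3
G(29) = mex({0, 1, 2, 4, 5, 6}) = 3
G(30) = mex({1, 2, 4, 6}) = 0
G(31) = mex({0, 1, 2, 3, 4, 6}) = 5
G(32) = mex({1, 2, 3, 4, 7}) = 0
G(33) = mex({0, 3, 7}) = 1
G(34) = mex({0, 2, 3, 5, 7}) = 1
G(35) = mex({0, 2, 3, 5, 6}) = 1
G(36) = mex({0, 1, 2, 5, 6}) = 3
Therefore G(36) = 3.

3


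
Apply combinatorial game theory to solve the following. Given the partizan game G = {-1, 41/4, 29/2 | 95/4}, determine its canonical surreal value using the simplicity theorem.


Left options: {-1, 41/4, 29/2}, max = 29/2
Right options: {95/4}, min = 95/4
All options are numbers and max(Left) < min(Right), so by the simplicity theorem the value is the simplest (earliest-born) number strictly between 29/2 and 95/4.
Integers 15 through 23 all lie strictly between 29/2 and 95/4.
Among integers, the simplest (lowest birthday = smallest |n|; 0 is born on day 0, +-n on day n) is 15.
No non-integer in the interval can be simpler: if x is a non-integer in the interval, then floor(x) or ceil(x) also lies in the interval (the interval contains an integer), and both are proper prefixes of x's sign expansion, i.e. born earlier. So the game value is 15.
Game value = 15

15


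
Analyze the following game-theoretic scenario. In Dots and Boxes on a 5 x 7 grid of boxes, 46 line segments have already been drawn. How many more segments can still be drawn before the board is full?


Grid: 5 x 7 boxes, i.e. 6 rows and 8 columns of dots.
Horizontal edges: (rows + 1) * cols = 6 * 7 = 42
Vertical edges: rows * (cols + 1) = 5 * 8 = 40
Total edges: 42 + 40 = 82
Edges drawn: 46
Remaining: 82 - 46 = 36

36


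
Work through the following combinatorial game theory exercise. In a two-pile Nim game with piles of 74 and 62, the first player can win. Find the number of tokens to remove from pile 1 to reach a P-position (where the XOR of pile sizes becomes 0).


Piles: 74 and 62
Current XOR: 74 XOR 62 = 116 (non-zero, so this is an N-position).
To make the XOR zero, we need to find a move that balances the piles.
For pile 1 (size 74): target = 74 XOR 116 = 62
We reduce pile 1 from 74 to 62.
Tokens removed: 74 - 62 = 12
Verification: 62 XOR 62 = 0

12


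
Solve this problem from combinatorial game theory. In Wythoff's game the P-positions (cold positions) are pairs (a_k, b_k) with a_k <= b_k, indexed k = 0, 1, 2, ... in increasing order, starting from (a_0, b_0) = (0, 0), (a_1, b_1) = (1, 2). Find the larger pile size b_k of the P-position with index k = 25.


By Wythoff's theorem, a_k = floor(k * phi) and b_k = floor(k * phi^2) = a_k + k, where phi = (1 + sqrt(5))/2 is the golden ratio.
phi = (1 + sqrt(5))/2 = 1.618034
phi^2 = phi + 1 = 2.618034
k = 25
k * phi^2 = 25 * 2.618034 = 65.450850
b_25 = floor(k * phi^2) = 65 (check: a_25 + k = 40 + 25 = 65)

65


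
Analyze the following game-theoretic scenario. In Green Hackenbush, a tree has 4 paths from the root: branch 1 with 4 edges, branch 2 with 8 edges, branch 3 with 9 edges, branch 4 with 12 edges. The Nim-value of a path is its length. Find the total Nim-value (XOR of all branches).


The tree has 4 branches from the ground vertex.
In Green Hackenbush, the Nim-value of a simple path of length k is k.
Branch 1: length 4, Nim-value = 4
Branch 2: length 8, Nim-value = 8
Branch 3: length 9, Nim-value = 9
Branch 4: length 12, Nim-value = 12
Total Nim-value = XOR of all branch values:
0 XOR 4 = 4
4 XOR 8 = 12
12 XOR 9 = 5
5 XOR 12 = 9
Nim-value of the tree = 9

9


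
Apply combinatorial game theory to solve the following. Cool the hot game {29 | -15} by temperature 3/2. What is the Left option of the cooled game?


Original game: {29 | -15} (a switch {a | b} with a > b).
Cooling by t (for t below the temperature (a - b)/2 = 22) taxes each move by t: {a | b} cooled by t is {a - t | b + t}.
Cooling amount: t = 3/2
Cooled Left option: 29 - 3/2 = 55/2
Cooled Right option: -15 + 3/2 = -27/2
Cooled game: {55/2 | -27/2}
Left option = 55/2

55/2


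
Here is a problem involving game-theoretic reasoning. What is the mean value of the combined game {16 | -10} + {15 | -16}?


G1 = {16 | -10}, G2 = {15 | -16}
Each is a switch {a | b} with numbers a > b; its mean value is (a + b)/2, and mean value is additive over game sums: m(G1 + G2) = m(G1) + m(G2).
Mean of G1 = (16 + (-10))/2 = 6/2 = 3
Mean of G2 = (15 + (-16))/2 = -1/2 = -1/2
Mean of G1 + G2 = 3 + -1/2 = 5/2

5/2


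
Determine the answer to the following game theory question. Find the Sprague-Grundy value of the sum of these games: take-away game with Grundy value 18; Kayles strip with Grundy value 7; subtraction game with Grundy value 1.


By the Sprague-Grundy theorem, the Grundy value of a sum of games is the XOR of individual Grundy values.
take-away game: Grundy value = 18. Running XOR: 0 XOR 18 = 18
Kayles strip: Grundy value = 7. Running XOR: 18 XOR 7 = 21
subtraction game: Grundy value = 1. Running XOR: 21 XOR 1 = 20
The combined Grundy value is 20.

20


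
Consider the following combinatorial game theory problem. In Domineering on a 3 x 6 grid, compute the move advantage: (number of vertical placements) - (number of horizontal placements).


Board is 3 x 6 (rows x cols).
Left (vertical) placements: (rows-1) * cols = 2 * 6 = 12
Right (horizontal) placements: rows * (cols-1) = 3 * 5 = 15
Advantage = Left - Right = 12 - 15 = -3

-3


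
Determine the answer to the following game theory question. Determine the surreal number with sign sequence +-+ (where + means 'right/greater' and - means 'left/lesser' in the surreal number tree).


Sign expansion: +-+
Rule: track bounds (lo, hi), initially (-inf, +inf). On '+', the current value becomes lo and we move to the simplest number in (value, hi): value + 1 if hi = +inf, otherwise the midpoint (value + hi)/2. On '-', the current value becomes hi and we move to value - 1 if lo = -inf, otherwise the midpoint (lo + value)/2.
Start at 0.
Step 1: sign = +, move right. Bounds: (0, +inf). Value = 1
Step 2: sign = -, move left. Bounds: (0, 1). Value = 1/2
Step 3: sign = +, move right. Bounds: (1/2, 1). Value = 3/4
The surreal number with sign expansion +-+ is 3/4.

3/4


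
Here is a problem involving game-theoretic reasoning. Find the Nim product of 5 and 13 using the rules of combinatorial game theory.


Nim multiplication is bilinear over XOR: (u XOR v) * w = (u*w) XOR (v*w).
So we split each operand into its bit components and XOR the pairwise Nim products.
5 = 1 + 4 (as XOR of powers of 2).
13 = 1 + 4 + 8 (as XOR of powers of 2).
Using the standard Nim-product table on single bits:
  2*2 = 3,   2*4 = 8,   2*8 = 12,
  4*4 = 6,   4*8 = 11,  8*8 = 13,
and  1*x = x (identity), k*l = l*k (commutative).
Pairwise Nim products:
  1 * 1 = 1
  1 * 4 = 4
  1 * 8 = 8
  4 * 1 = 4
  4 * 4 = 6
  4 * 8 = 11
XOR them: 1 XOR 4 XOR 8 XOR 4 XOR 6 XOR 11 = 4.
Result: 5 * 13 = 4 (in Nim).

4


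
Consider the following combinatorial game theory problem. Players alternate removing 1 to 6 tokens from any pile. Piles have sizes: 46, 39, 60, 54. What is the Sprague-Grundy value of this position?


Subtraction set: {1, 2, 3, 4, 5, 6}
For this subtraction set, G(n) = n mod 7 (period = max + 1 = 7).
Pile 1 (size 46): G(46) = 46 mod 7 = 4
Pile 2 (size 39): G(39) = 39 mod 7 = 4
Pile 3 (size 60): G(60) = 60 mod 7 = 4
Pile 4 (size 54): G(54) = 54 mod 7 = 5
Total Grundy value = XOR of all: 4 XOR 4 XOR 4 XOR 5 = 1

1


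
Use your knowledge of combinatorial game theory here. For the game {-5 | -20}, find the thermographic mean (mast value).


Game = {-5 | -20}, a switch {a | b} with numbers a > b.
Its thermograph has left wall a - t and right wall b + t, which meet at t = (a - b)/2, where both equal (a + b)/2. So the mast (mean value) is at (a + b)/2.
Mean = (-5 + (-20))/2 = -25/2 = -25/2

-25/2


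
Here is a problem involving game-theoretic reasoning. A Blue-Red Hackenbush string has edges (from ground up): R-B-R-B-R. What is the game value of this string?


Edges (from ground): R-B-R-B-R
By Berlekamp's sign-expansion rule, a Blue-Red Hackenbush stalk has the value of the surreal number whose sign sequence is the edge sequence with B -> + and R -> -.
Sign sequence: -+-+-
Trace the sign expansion in the surreal number tree, starting from 0:
Edge 1: R (sign -) -> bounds (-inf, 0), value = -1
Edge 2: B (sign +) -> bounds (-1, 0), value = -1/2
Edge 3: R (sign -) -> bounds (-1, -1/2), value = -3/4
Edge 4: B (sign +) -> bounds (-3/4, -1/2), value = -5/8
Edge 5: R (sign -) -> bounds (-3/4, -5/8), value = -11/16
Game value = -11/16

-11/16


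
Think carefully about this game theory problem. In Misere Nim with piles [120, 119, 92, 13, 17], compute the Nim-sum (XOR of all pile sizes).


We need the XOR (exclusive or) of all pile sizes.
After XOR-ing pile 1 (size 120): 0 XOR 120 = 120
After XOR-ing pile 2 (size 119): 120 XOR 119 = 15
After XOR-ing pile 3 (size 92): 15 XOR 92 = 83
After XOR-ing pile 4 (size 13): 83 XOR 13 = 94
After XOR-ing pile 5 (size 17): 94 XOR 17 = 79
The Nim-value of this position is 79.

79


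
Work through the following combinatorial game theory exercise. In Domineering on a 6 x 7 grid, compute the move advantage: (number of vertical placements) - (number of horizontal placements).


Board is 6 x 7 (rows x cols).
Left (vertical) placements: (rows-1) * cols = 5 * 7 = 35
Right (horizontal) placements: rows * (cols-1) = 6 * 6 = 36
Advantage = Left - Right = 35 - 36 = -1

-1


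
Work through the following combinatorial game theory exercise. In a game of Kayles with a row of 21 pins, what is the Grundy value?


Kayles: a move removes 1 or 2 adjacent pins from a contiguous row.
Removing pins from a row of k leaves two independent rows (a, b) with a + b = k - 1 (one pin) or a + b = k - 2 (two pins); an end removal gives a = 0.
By Sprague-Grundy, G(k) = mex{ G(a) XOR G(b) } over all these splits. G(0) = 0.
G(1): splits (0,0):0^0=0 -> mex({0}) = 1
G(2): splits (0,1):0^1=1 (0,0):0^0=0 -> mex({0, 1}) = 2
G(3): splits (0,2):0^2=2 (1,1):1^1=0 (0,1):0^1=1 -> mex({0, 1, 2}) = 3
G(4): splits (0,3):0^3=3 (1,2):1^2=3 (0,2):0^2=2 (1,1):1^1=0 -> mex({0, 2, 3}) = 1
G(5): splits (0,4):0^1=1 (1,3):1^3=2 (2,2):2^2=0 (0,3):0^3=3 (1,2):1^2=3 -> mex({0, 1, 2, 3}) = 4
G(6) = mex({0, 1, 2, 4}) = 3
G(7) = mex({0, 1, 3, 4, 5}) = 2
G(8) = mex({0, 2, 3, 5, 6}) = 1
G(9) = mex({0, 1, 2, 3, 6, 7}) = 4
G(10) = mex({0, 1, 3, 4, 5, 7}) = 2
G(11) = mex({0, 1, 2, 3, 4, 5}) = 6
G(12) = mex({0, 1, 2, 3, 5, 6, 7}) = 4
G(13) = mex({0, 2, 3, 4, 6, 7}) = 1
G(14) = mex({0, 1, 4, 5, 6, 7}) = 2
G(15) = mex({0, 1, 2, 3, 4, 5, 6}) = 7
G(16) = mex({0, 2, 3, 5, 6, 7}) = 1
G(17) = mex({0, 1, 2, 3, 5, 6, 7}) = 4
G(18) = mex({0, 1, 2, 4, 5, 6}) = 3
G(19) = mex({0, 1, 3, 4, 5, 7}) = 2
G(20) = mex({0, 2, 3, 4, 5, 6, 7}) = 1
G(21) = mex({0, 1, 2, 3, 5, 6, 7}) = 4
Therefore G(21) = 4.

4


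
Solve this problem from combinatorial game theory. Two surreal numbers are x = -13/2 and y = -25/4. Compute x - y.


x = -13/2, y = -25/4
Converting to common denominator: 4
x = -26/4, y = -25/4
x - y = -13/2 - -25/4 = -1/4

-1/4


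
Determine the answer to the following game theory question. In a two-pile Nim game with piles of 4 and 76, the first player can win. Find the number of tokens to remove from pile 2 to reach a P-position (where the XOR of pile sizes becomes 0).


Piles: 4 and 76
Current XOR: 4 XOR 76 = 72 (non-zero, so this is an N-position).
To make the XOR zero, we need to find a move that balances the piles.
For pile 2 (size 76): target = 76 XOR 72 = 4
We reduce pile 2 from 76 to 4.
Tokens removed: 76 - 4 = 72
Verification: 4 XOR 4 = 0

72


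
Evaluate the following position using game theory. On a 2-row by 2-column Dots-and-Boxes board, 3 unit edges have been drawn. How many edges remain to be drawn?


Grid: 2 x 2 boxes, i.e. 3 rows and 3 columns of dots.
Horizontal edges: (rows + 1) * cols = 3 * 2 = 6
Vertical edges: rows * (cols + 1) = 2 * 3 = 6
Total edges: 6 + 6 = 12
Edges drawn: 3
Remaining: 12 - 3 = 9

9


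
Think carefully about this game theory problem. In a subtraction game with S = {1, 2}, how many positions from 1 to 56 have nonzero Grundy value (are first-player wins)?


Subtraction set S = {1, 2}, so G(n) = n mod 3.
G(n) = 0 when n is a multiple of 3.
Multiples of 3 in [1, 56]: 18
N-positions (nonzero Grundy) = 56 - 18 = 38

38


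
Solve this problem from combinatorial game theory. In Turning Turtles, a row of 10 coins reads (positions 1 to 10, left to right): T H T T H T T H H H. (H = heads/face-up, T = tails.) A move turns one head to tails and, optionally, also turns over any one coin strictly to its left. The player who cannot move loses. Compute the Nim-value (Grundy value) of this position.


Coins: T H T T H T T H H H
Key fact: a single head at position k behaves exactly like a Nim heap of size k (turning it to T and optionally flipping a coin at j < k corresponds to moving the heap from k to j, or to 0), and heads combine as a disjunctive sum (two heads at the same place would cancel, matching j XOR j = 0). So the Nim-value is the XOR of the 1-indexed positions of the heads.
Face-up positions (1-indexed): [2, 5, 8, 9, 10]
XOR 0 with 2: 0 XOR 2 = 2
XOR 2 with 5: 2 XOR 5 = 7
XOR 7 with 8: 7 XOR 8 = 15
XOR 15 with 9: 15 XOR 9 = 6
XOR 6 with 10: 6 XOR 10 = 12
Nim-value = 12

12


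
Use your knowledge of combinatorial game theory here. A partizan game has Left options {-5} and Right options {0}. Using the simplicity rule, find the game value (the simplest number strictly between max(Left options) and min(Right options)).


Left options: {-5}, max = -5
Right options: {0}, min = 0
All options are numbers and max(Left) < min(Right), so by the simplicity theorem the value is the simplest (earliest-born) number strictly between -5 and 0.
Integers -4 through -1 all lie strictly between -5 and 0.
Among integers, the simplest (lowest birthday = smallest |n|; 0 is born on day 0, +-n on day n) is -1.
No non-integer in the interval can be simpler: if x is a non-integer in the interval, then floor(x) or ceil(x) also lies in the interval (the interval contains an integer), and both are proper prefixes of x's sign expansion, i.e. born earlier. So the game value is -1.
Game value = -1

-1


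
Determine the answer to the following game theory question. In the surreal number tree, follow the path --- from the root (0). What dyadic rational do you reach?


Sign expansion: ---
Rule: track bounds (lo, hi), initially (-inf, +inf). On '+', the current value becomes lo and we move to the simplest number in (value, hi): value + 1 if hi = +inf, otherwise the midpoint (value + hi)/2. On '-', the current value becomes hi and we move to value - 1 if lo = -inf, otherwise the midpoint (lo + value)/2.
Start at 0.
Step 1: sign = -, move left. Bounds: (-inf, 0). Value = -1
Step 2: sign = -, move left. Bounds: (-inf, -1). Value = -2
Step 3: sign = -, move left. Bounds: (-inf, -2). Value = -3
The surreal number with sign expansion --- is -3.

-3


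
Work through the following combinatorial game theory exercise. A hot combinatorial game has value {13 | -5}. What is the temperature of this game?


The game is {13 | -5}, a switch {a | b} with numbers a > b.
Cooling {a | b} by t gives {a - t | b + t}, which stops being hot when a - t = b + t, i.e. at t = (a - b)/2. So the temperature of a switch is (a - b)/2.
Temperature = (Left option - Right option) / 2
= (13 - (-5)) / 2
= 18 / 2
= 9

9


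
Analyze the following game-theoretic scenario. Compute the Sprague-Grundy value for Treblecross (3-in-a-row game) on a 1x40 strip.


Treblecross: place X on empty cells; 3-in-a-row wins.
Playing within two cells of an existing X lets the opponent win at once, so sensible play treats the cells i-2..i+2 around each X as dead. The player left with no safe cell loses, so this is a normal-play take-away game on strips of safe cells.
Placing X at cell i (0-indexed) of a strip of k safe cells leaves independent strips of sizes max(0, i-2) and max(0, k-i-3). Hence G(k) = mex{ G(max(0,i-2)) XOR G(max(0,k-i-3)) : 0 <= i < k }, with G(0) = 0.
G(1): splits (0,0):0^0=0 -> mex({0}) = 1
G(2): splits (0,0):0^0=0 -> mex({0}) = 1
G(3): splits (0,0):0^0=0 -> mex({0}) = 1
G(4): splits (0,1):0^1=1 (0,0):0^0=0 -> mex({0, 1}) = 2
G(5): splits (0,2):0^1=1 (0,1):0^1=1 (0,0):0^0=0 -> mex({0, 1}) = 2
G(6) = mex({1}) = 0
G(7) = mex({0, 1, 2}) = 3
G(8) = mex({0, 1, 2}) = 3
G(9) = mex({0, 2}) = 1
G(10) = mex({0, 2, 3}) = 1
G(11) = mex({0, 3}) = 1
G(12) = mex({1, 3}) = 0
G(13) = mex({0, 1, 2, 3}) = 4
G(14) = mex({0, 1, 2}) = 3
G(15) = mex({0, 1, 2}) = 3
G(16) = mex({0, 1, 2, 4}) = 3
G(17) = mex({0, 1, 3, 4}) = 2
G(18) = mex({0, 1, 3, 4}) = 2
G(19) = mex({0, 1, 3, 5}) = 2
G(20) = mex({0, 1, 2, 3, 5}) = 4
G(21) = mex({0, 1, 2, 3, 5}) = 4
G(22) = mex({1, 2, 6}) = 0
G(23) = mex({0, 1, 2, 3, 4, 6}) = 5
G(24) = mex({0, 1, 2, 3, 4}) = 5
G(25) = mex({0, 1, 3, 4, 7}) = 2
G(26) = mex({0, 1, 3, 4, 5, 7}) = 2
G(27) = mex({0, 1, 3, 5}) = 2
G(28) = mex({0, 1, 2, 5}) = 3
G(29) = mex({0, 1, 2, 4, 5, 6}) = 3
G(30) = mex({1, 2, 4, 6}) = 0
G(31) = mex({0, 1, 2, 3, 4, 6}) = 5
G(32) = mex({1, 2, 3, 4, 7}) = 0
G(33) = mex({0, 3, 7}) = 1
G(34) = mex({0, 2, 3, 5, 7}) = 1
G(35) = mex({0, 2, 3, 5, 6}) = 1
G(36) = mex({0, 1, 2, 5, 6}) = 3
G(37) = mex({0, 1, 2, 4, 5, 6}) = 3
G(38) = mex({0, 1, 2, 4}) = 3
G(39) = mex({0, 1, 2, 3, 4, 7}) = 5
G(40) = mex({0, 1, 2, 3, 4, 5, 7}) = 6
Therefore G(40) = 6.

6


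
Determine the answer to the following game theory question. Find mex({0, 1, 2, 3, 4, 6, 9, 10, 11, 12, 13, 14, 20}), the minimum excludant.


Set = {0, 1, 2, 3, 4, 6, 9, 10, 11, 12, 13, 14, 20}
0 is in the set.
1 is in the set.
2 is in the set.
3 is in the set.
4 is in the set.
5 is NOT in the set. This is the mex.
mex = 5

5


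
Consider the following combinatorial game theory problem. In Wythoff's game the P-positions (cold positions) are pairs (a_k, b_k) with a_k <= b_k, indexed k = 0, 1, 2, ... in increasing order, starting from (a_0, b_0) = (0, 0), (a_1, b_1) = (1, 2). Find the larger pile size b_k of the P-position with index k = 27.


By Wythoff's theorem, a_k = floor(k * phi) and b_k = floor(k * phi^2) = a_k + k, where phi = (1 + sqrt(5))/2 is the golden ratio.
phi = (1 + sqrt(5))/2 = 1.618034
phi^2 = phi + 1 = 2.618034
k = 27
k * phi^2 = 27 * 2.618034 = 70.686918
b_27 = floor(k * phi^2) = 70 (check: a_27 + k = 43 + 27 = 70)

70


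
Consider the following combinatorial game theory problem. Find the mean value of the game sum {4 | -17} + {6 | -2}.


G1 = {4 | -17}, G2 = {6 | -2}
Each is a switch {a | b} with numbers a > b; its mean value is (a + b)/2, and mean value is additive over game sums: m(G1 + G2) = m(G1) + m(G2).
Mean of G1 = (4 + (-17))/2 = -13/2 = -13/2
Mean of G2 = (6 + (-2))/2 = 4/2 = 2
Mean of G1 + G2 = -13/2 + 2 = -9/2

-9/2


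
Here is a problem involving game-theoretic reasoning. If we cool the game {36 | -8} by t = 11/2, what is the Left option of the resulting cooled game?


Original game: {36 | -8} (a switch {a | b} with a > b).
Cooling by t (for t below the temperature (a - b)/2 = 22) taxes each move by t: {a | b} cooled by t is {a - t | b + t}.
Cooling amount: t = 11/2
Cooled Left option: 36 - 11/2 = 61/2
Cooled Right option: -8 + 11/2 = -5/2
Cooled game: {61/2 | -5/2}
Left option = 61/2

61/2


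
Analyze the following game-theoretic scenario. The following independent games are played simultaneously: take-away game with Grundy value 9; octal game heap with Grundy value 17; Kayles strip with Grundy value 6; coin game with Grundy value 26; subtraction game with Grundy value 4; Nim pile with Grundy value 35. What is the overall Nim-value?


By the Sprague-Grundy theorem, the Grundy value of a sum of games is the XOR of individual Grundy values.
take-away game: Grundy value = 9. Running XOR: 0 XOR 9 = 9
octal game heap: Grundy value = 17. Running XOR: 9 XOR 17 = 24
Kayles strip: Grundy value = 6. Running XOR: 24 XOR 6 = 30
coin game: Grundy value = 26. Running XOR: 30 XOR 26 = 4
subtraction game: Grundy value = 4. Running XOR: 4 XOR 4 = 0
Nim pile: Grundy value = 35. Running XOR: 0 XOR 35 = 35
The combined Grundy value is 35.

35


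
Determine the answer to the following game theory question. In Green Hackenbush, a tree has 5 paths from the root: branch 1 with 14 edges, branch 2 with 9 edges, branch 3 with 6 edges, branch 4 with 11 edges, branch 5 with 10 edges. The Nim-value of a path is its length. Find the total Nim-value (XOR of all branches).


The tree has 5 branches from the ground vertex.
In Green Hackenbush, the Nim-value of a simple path of length k is k.
Branch 1: length 14, Nim-value = 14
Branch 2: length 9, Nim-value = 9
Branch 3: length 6, Nim-value = 6
Branch 4: length 11, Nim-value = 11
Branch 5: length 10, Nim-value = 10
Total Nim-value = XOR of all branch values:
0 XOR 14 = 14
14 XOR 9 = 7
7 XOR 6 = 1
1 XOR 11 = 10
10 XOR 10 = 0
Nim-value of the tree = 0

0


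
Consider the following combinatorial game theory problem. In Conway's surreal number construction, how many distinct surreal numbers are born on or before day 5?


Day 0: {|} = 0 is born. Count = 1.
Day n: the number of surreal numbers born by day n is 2^(n+1) - 1.
By day 0: 2^1 - 1 = 1
By day 1: 2^2 - 1 = 3
By day 2: 2^3 - 1 = 7
By day 3: 2^4 - 1 = 15
By day 4: 2^5 - 1 = 31
By day 5: 2^6 - 1 = 63
By day 5: 63 surreal numbers.

63


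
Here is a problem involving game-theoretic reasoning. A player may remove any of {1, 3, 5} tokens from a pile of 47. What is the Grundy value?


The subtraction set is S = {1, 3, 5}.
G(k) = mex{ G(k - s) : s in S, s <= k }. We compute iteratively: G(0) = 0.
G(1) = mex({0}) = 1
G(2) = mex({1}) = 0
G(3) = mex({0}) = 1
G(4) = mex({1}) = 0
G(5) = mex({0}) = 1
G(6) = mex({1}) = 0
Observe that G(2)..G(6) = 0, 1, 0, 1, 0 repeats G(0)..G(4) = 0, 1, 0, 1, 0.
For k >= max(S) = 5, G(k) is determined by the previous 5 values G(k-5)..G(k-1); a window of 5 consecutive values has recurred shifted by 2, so by induction G(k + 2) = G(k) for all k >= 0: the sequence is periodic from the start with period 2.
One period: G(0..1) = 0, 1.
47 mod 2 = 1, so G(47) = G(1) = 1.

1


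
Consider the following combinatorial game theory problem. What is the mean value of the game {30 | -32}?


Game = {30 | -32}, a switch {a | b} with numbers a > b.
Its thermograph has left wall a - t and right wall b + t, which meet at t = (a - b)/2, where both equal (a + b)/2. So the mast (mean value) is at (a + b)/2.
Mean = (30 + (-32))/2 = -2/2 = -1

-1


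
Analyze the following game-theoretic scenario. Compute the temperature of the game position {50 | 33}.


The game is {50 | 33}, a switch {a | b} with numbers a > b.
Cooling {a | b} by t gives {a - t | b + t}, which stops being hot when a - t = b + t, i.e. at t = (a - b)/2. So the temperature of a switch is (a - b)/2.
Temperature = (Left option - Right option) / 2
= (50 - (33)) / 2
= 17 / 2
= 17/2

17/2
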